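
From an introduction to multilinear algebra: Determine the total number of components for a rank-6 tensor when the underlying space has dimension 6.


The number of components of a rank-r tensor in d dimensions is d^r.
Here d = 6 and r = 6.
6^6 = 46656

46656


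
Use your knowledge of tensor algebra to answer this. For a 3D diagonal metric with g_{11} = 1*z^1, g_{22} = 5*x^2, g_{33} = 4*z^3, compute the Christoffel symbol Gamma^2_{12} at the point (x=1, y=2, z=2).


For a diagonal metric, Gamma^k_{ij} = (1/2) g^{kk} (dg_{ik}/dx_j + dg_{jk}/dx_i - dg_{ij}/dx_k).
The metric is diagonal, so g_{ab} = 0 for a != b.
At the given point: g_{11} = 2, g_{22} = 5, g_{33} = 32
g^{22} = 1/5
dg_{12}/dx_2 = 0 (off-diagonal)
dg_{22}/dx_1 = dg_{22}/dx_1 = 10
dg_{12}/dx_2 = 0 (off-diagonal)
Numerator = 0 + 10 - 0 = 10
Gamma^2_{12} = 10 / (2 * 5) = 1

1


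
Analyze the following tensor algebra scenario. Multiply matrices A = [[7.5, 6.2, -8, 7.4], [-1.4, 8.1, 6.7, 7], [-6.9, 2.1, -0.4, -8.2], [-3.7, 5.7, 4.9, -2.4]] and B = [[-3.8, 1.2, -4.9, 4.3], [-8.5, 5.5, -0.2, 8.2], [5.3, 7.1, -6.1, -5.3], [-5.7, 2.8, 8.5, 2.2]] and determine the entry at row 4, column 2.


(AB)_{ij} = sum_k A_{ik} B_{kj}.
For i=4, j=2:
A_{41} * B_{12} = -3.7 * 1.2 = -4.44
A_{42} * B_{22} = 5.7 * 5.5 = 31.35
A_{43} * B_{32} = 4.9 * 7.1 = 34.79
A_{44} * B_{42} = -2.4 * 2.8 = -6.72
Sum = -4.44 + 31.35 + 34.79 + -6.72 = 54.98

54.98


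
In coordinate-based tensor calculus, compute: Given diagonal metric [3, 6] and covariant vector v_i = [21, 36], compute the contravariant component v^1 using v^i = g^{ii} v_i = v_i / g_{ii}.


To raise an index with a diagonal metric: v^i = v_i / g_{ii}.
For index 1: v_1 = 21, g_{11} = 3
v^1 = 21 / 3 = 7

7


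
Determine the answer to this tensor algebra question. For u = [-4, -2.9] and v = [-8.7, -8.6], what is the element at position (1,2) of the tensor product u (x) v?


The outer product entry T_{ij} = u_i * v_j.
We need i=1, j=2.
u_1 = -4, v_2 = -8.6
T_{1,2} = -4 * -8.6 = 34.4

34.4


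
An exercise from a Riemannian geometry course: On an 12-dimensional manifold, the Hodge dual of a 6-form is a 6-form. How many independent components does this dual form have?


The Hodge dual of a p-form on an n-dimensional manifold is an (n-p)-form.
n = 12, p = 6, so dual degree = 12 - 6 = 6
The number of components is C(n, n-p) = C(12, 6) = 924

924


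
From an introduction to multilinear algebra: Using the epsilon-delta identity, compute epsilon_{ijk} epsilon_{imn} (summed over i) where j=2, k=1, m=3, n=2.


Using the identity: epsilon_{ijk} epsilon_{imn} = delta_{jm} delta_{kn} - delta_{jn} delta_{km}.
delta_{23} = 0
delta_{12} = 0
delta_{22} = 1
delta_{13} = 0
Result = 0 * 0 - 1 * 0 = 0 - 0 = 0

0


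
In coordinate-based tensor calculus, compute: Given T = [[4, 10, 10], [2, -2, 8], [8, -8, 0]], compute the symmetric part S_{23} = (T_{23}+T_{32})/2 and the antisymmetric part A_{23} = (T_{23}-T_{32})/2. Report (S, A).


T_{23} = 8
T_{32} = -8
S_{23} = (8 + -8)/2 = 0/2 = 0
A_{23} = (8 - -8)/2 = 16/2 = 8
Check: S + A = 0 + 8 = 8 = T_{23}.

(0, 8)


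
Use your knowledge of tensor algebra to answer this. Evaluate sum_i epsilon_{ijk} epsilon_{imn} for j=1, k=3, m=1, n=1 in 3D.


Using the identity: epsilon_{ijk} epsilon_{imn} = delta_{jm} delta_{kn} - delta_{jn} delta_{km}.
delta_{11} = 1
delta_{31} = 0
delta_{11} = 1
delta_{31} = 0
Result = 1 * 0 - 1 * 0 = 0 - 0 = 0

0


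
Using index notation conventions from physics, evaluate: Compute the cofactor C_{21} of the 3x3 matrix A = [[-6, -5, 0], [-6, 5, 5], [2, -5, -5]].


To find cofactor C_{21}, delete row 2 and column 1.
The resulting 2x2 submatrix is: [[-5, 0], [-5, -5]]
Minor M_{21} = -5*-5 - 0*-5
  = 25 - 0 = 25
Sign = (-1)^(2+1) = (-1)^3 = -1
Cofactor C_{21} = -1 * 25 = -25

-25


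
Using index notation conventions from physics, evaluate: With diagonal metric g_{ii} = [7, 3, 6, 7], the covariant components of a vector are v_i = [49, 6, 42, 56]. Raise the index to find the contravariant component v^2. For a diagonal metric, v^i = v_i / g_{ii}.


To raise an index with a diagonal metric: v^i = v_i / g_{ii}.
For index 2: v_2 = 6, g_{22} = 3
v^2 = 6 / 3 = 2

2


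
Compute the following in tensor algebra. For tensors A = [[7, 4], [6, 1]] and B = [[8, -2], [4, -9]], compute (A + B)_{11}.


Tensor addition is component-wise: (A + B)_{ij} = A_{ij} + B_{ij}.
A_{11} = 7
B_{11} = 8
(A + B)_{11} = 7 + 8 = 15

15


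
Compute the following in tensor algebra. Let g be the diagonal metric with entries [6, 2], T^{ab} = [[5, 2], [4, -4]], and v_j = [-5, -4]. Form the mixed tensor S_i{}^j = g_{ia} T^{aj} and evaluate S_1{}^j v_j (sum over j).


Step 1: lower the first index. For a diagonal metric, g_{ia} T^{aj} = g_{ii} T^{ij} (no sum on i).
g_{11} = 6
S_1{}^1 = 6 * T^{11} = 6 * 5 = 30
S_1{}^2 = 6 * T^{12} = 6 * 2 = 12
Step 2: contract S_1{}^j with v_j.
S_1{}^1 * v_1 = 30 * -5 = -150
S_1{}^2 * v_2 = 12 * -4 = -48
Result = -150 + -48 = -198

-198


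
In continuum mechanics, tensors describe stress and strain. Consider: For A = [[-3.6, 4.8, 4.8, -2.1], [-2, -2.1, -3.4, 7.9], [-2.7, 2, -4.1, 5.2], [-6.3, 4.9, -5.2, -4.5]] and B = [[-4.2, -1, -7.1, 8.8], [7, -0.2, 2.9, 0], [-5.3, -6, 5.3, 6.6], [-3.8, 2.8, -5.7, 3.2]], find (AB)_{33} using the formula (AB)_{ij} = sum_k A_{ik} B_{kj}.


(AB)_{ij} = sum_k A_{ik} B_{kj}.
For i=3, j=3:
A_{31} * B_{13} = -2.7 * -7.1 = 19.17
A_{32} * B_{23} = 2 * 2.9 = 5.8
A_{33} * B_{33} = -4.1 * 5.3 = -21.73
A_{34} * B_{43} = 5.2 * -5.7 = -29.64
Sum = 19.17 + 5.8 + -21.73 + -29.64 = -26.4

-26.4


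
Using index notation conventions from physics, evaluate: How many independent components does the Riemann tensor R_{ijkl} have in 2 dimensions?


The Riemann tensor in d dimensions has d^2(d^2 - 1)/12 independent components.
d = 2, so d^2 = 4
d^2 - 1 = 3
d^2(d^2 - 1) = 4 * 3 = 12
Divide by 12: 12 / 12 = 1

1


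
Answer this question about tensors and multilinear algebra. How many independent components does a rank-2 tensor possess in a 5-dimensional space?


The number of components of a rank-r tensor in d dimensions is d^r.
Here d = 5 and r = 2.
5^2 = 25

25


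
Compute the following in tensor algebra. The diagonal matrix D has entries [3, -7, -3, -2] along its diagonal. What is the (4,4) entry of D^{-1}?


For a diagonal matrix, the inverse has entries (D^{-1})_{ii} = 1/d_{ii}.
The diagonal entries are: d_{11} = 3, d_{22} = -7, d_{33} = -3, d_{44} = -2
We need (D^{-1})_{44} = 1/d_{44} = 1/-2 = -1/2

-1/2


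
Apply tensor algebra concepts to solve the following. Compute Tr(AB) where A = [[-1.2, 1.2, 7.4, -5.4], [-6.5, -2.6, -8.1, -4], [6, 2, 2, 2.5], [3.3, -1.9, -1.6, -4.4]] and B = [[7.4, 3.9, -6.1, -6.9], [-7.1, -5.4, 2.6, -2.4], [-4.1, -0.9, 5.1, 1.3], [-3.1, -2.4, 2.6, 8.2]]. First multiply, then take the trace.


Tr(AB) = sum_i (AB)_{ii} where (AB)_{ii} = sum_k A_{ik} B_{ki}.
(AB)_{11} = -1.2*7.4 + 1.2*-7.1 + 7.4*-4.1 + -5.4*-3.1 = -31
(AB)_{22} = -6.5*3.9 + -2.6*-5.4 + -8.1*-0.9 + -4*-2.4 = 5.58
(AB)_{33} = 6*-6.1 + 2*2.6 + 2*5.1 + 2.5*2.6 = -14.7
(AB)_{44} = 3.3*-6.9 + -1.9*-2.4 + -1.6*1.3 + -4.4*8.2 = -56.37
Tr(AB) = -31 + 5.58 + -14.7 + -56.37 = -96.49

-96.49


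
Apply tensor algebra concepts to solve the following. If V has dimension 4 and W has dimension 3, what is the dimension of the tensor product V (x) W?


The dimension of a tensor product is the product of dimensions.
dim(V) = 4, dim(W) = 3
dim(V (x) W) = 4 * 3 = 12

12


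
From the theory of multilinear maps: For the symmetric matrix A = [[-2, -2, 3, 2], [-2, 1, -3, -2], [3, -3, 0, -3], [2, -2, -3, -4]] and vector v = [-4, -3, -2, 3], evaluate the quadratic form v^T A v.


First compute Av:
(Av)_1 = -2*-4 + -2*-3 + 3*-2 + 2*3 = 14
(Av)_2 = -2*-4 + 1*-3 + -3*-2 + -2*3 = 5
(Av)_3 = 3*-4 + -3*-3 + 0*-2 + -3*3 = -12
(Av)_4 = 2*-4 + -2*-3 + -3*-2 + -4*3 = -8
Av = [14, 5, -12, -8]
Then v^T (Av) = -4*14 + -3*5 + -2*-12 + 3*-8
= -56 + -15 + 24 + -24 = -71

-71


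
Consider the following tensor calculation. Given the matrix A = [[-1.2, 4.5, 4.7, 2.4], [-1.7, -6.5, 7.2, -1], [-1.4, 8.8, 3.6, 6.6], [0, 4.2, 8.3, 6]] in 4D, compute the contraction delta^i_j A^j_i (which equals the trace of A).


The contraction (trace) of a rank-2 tensor is the sum of its diagonal elements.
Diagonal entries: A[1,1] = -1.2, A[2,2] = -6.5, A[3,3] = 3.6, A[4,4] = 6
Tr(A) = -1.2 + -6.5 + 3.6 + 6 = 1.9

1.9


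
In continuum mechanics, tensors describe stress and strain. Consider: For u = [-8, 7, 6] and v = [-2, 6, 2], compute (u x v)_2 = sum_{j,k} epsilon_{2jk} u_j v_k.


(u x v)_2 = sum_{j,k} epsilon_{2jk} u_j v_k. Only permutations of (1,2,3) contribute; the two non-zero terms are:
eps_{213} u_1 v_3 = -1 * -8 * 2 = 16
eps_{231} u_3 v_1 = 1 * 6 * -2 = -12
(u x v)_2 = 4

4


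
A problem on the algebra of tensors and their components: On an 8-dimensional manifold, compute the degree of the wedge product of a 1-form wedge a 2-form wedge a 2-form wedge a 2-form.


The degree of a wedge product is the sum of the degrees of the individual forms.
Degrees: 1, 2, 2, 2
Total degree = 1 + 2 + 2 + 2 = 7

7


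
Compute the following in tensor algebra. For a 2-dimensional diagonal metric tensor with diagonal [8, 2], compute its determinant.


For a diagonal metric, the determinant is the product of diagonal entries.
Diagonal entries: 8, 2
det(g) = 8 * 2 = 16

16


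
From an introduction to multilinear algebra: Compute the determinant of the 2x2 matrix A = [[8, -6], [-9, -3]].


For a 2x2 matrix [[a, b], [c, d]], det = a*d - b*c.
a = 8, b = -6, c = -9, d = -3
a*d = 8 * -3 = -24
b*c = -6 * -9 = 54
det = -24 - 54 = -78

-78


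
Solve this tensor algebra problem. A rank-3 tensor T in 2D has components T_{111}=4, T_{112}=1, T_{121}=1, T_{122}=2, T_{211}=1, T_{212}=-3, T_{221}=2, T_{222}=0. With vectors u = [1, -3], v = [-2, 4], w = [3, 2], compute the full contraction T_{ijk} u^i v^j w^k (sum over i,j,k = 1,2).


S = sum over i,j,k of T_{ijk} u_i v_j w_k. Expanding all 8 terms:
T_{111}*u_1*v_1*w_1 = 4*1*-2*3 = -24  (running total: -24)
T_{112}*u_1*v_1*w_2 = 1*1*-2*2 = -4  (running total: -28)
T_{121}*u_1*v_2*w_1 = 1*1*4*3 = 12  (running total: -16)
T_{122}*u_1*v_2*w_2 = 2*1*4*2 = 16  (running total: 0)
T_{211}*u_2*v_1*w_1 = 1*-3*-2*3 = 18  (running total: 18)
T_{212}*u_2*v_1*w_2 = -3*-3*-2*2 = -36  (running total: -18)
T_{221}*u_2*v_2*w_1 = 2*-3*4*3 = -72  (running total: -90)
T_{222}*u_2*v_2*w_2 = 0*-3*4*2 = 0  (running total: -90)
S = -90

-90


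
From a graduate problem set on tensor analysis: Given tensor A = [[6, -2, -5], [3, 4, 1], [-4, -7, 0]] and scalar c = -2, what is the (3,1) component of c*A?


Scalar multiplication: (cA)_{ij} = c * A_{ij}.
c = -2
A_{31} = -4
(cA)_{31} = -2 * -4 = 8

8


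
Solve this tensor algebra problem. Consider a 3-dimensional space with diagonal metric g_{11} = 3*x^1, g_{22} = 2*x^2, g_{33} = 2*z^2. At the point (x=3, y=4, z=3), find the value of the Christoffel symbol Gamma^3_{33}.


For a diagonal metric, Gamma^k_{ij} = (1/2) g^{kk} (dg_{ik}/dx_j + dg_{jk}/dx_i - dg_{ij}/dx_k).
The metric is diagonal, so g_{ab} = 0 for a != b.
At the given point: g_{11} = 9, g_{22} = 18, g_{33} = 18
g^{33} = 1/18
dg_{33}/dx_3 = dg_{33}/dx_3 = 12
dg_{33}/dx_3 = dg_{33}/dx_3 = 12
dg_{33}/dx_3 = dg_{33}/dx_3 = 12
Numerator = 12 + 12 - 12 = 12
Gamma^3_{33} = 12 / (2 * 18) = 1/3

1/3


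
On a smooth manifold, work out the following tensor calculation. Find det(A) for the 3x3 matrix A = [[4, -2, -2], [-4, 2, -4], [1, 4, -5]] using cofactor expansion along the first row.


Expanding along the first row, det(A) = a11*M_11 - a12*M_12 + a13*M_13, where M_1j is the (1,j) minor.
Minor M_11 = 2*-5 - -4*4 = 6
Minor M_12 = -4*-5 - -4*1 = 24
Minor M_13 = -4*4 - 2*1 = -18
det = 4*(6) - -2*(24) + -2*(-18)
    = 24 - -48 + 36
    = 108

108


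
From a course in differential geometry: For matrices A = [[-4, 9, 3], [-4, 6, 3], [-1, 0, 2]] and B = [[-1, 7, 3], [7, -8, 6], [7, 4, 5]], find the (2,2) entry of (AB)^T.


(AB)^T_{ij} = (AB)_{ji} = sum_k A_{jk} B_{ki}.
For i=2, j=2 we need (AB)_{22}:
A_{21} * B_{12} = -4 * 7 = -28
A_{22} * B_{22} = 6 * -8 = -48
A_{23} * B_{32} = 3 * 4 = 12
Sum = -28 + -48 + 12 = -64

-64


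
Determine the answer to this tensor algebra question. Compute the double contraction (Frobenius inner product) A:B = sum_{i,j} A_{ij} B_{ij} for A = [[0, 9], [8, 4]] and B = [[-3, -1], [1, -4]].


A:B = sum over all i,j of A_{ij} * B_{ij}.
Row 1: 0*-3=0, 9*-1=-9 => row sum = -9
Row 2: 8*1=8, 4*-4=-16 => row sum = -8
Total = -9 + -8 = -17

-17


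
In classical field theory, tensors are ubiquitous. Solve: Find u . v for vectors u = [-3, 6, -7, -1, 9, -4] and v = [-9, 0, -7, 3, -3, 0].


The inner product u . v = sum of u_i * v_i.
Term-by-term: -3 * -9, 6 * 0, -7 * -7, -1 * 3, 9 * -3, -4 * 0
Products: 27, 0, 49, -3, -27, 0
Sum = 27 + 0 + 49 + -3 + -27 + 0 = 46

46


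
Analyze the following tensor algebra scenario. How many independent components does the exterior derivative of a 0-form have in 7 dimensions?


The exterior derivative of a p-form is a (p+1)-form.
Its number of independent components is C(n, p+1).
n = 7, p+1 = 1
C(7, 1) = 7

7


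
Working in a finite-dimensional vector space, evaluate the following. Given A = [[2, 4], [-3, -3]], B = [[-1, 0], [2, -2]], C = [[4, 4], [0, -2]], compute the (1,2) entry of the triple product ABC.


(ABC)_{12} = sum_m (AB)_{1m} C_{m2}. First compute row 1 of AB.
(AB)_{11} = 2*-1 + 4*2 = 6
(AB)_{12} = 2*0 + 4*-2 = -8
Now contract with column 2 of C:
(AB)_{11} * C_{12} = 6 * 4 = 24
(AB)_{12} * C_{22} = -8 * -2 = 16
(ABC)_{12} = 24 + 16 = 40

40


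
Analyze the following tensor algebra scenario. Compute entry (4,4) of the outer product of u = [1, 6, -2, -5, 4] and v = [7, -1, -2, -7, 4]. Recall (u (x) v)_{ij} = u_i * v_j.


The outer product entry T_{ij} = u_i * v_j.
We need i=4, j=4.
u_4 = -5, v_4 = -7
T_{4,4} = -5 * -7 = 35

35


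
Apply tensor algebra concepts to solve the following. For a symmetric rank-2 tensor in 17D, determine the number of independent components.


A symmetric rank-2 tensor in d dimensions has d(d+1)/2 independent components.
d = 17
d(d+1)/2 = 17 * 18 / 2 = 306 / 2 = 153

153


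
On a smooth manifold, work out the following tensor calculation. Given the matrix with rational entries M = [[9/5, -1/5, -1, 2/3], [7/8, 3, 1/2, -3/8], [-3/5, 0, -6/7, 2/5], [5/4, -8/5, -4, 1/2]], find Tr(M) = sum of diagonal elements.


The trace is the sum of diagonal entries.
Diagonal: M[1,1] = 9/5, M[2,2] = 3, M[3,3] = -6/7, M[4,4] = 1/2
Tr(M) = 9/5 + 3 + -6/7 + 1/2
Computing step by step:
After adding M[1,1]: 9/5
After adding M[2,2]: 24/5
After adding M[3,3]: 138/35
After adding M[4,4]: 311/70
Tr(M) = 311/70

311/70


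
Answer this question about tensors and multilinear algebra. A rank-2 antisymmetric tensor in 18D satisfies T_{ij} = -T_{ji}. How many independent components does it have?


An antisymmetric rank-2 tensor satisfies A_{ij} = -A_{ji}, so diagonal entries are zero.
The independent components are the upper-triangular entries: C(n, 2) = n(n-1)/2.
n = 18
C(18, 2) = 18 * 17 / 2 = 306 / 2 = 153

153


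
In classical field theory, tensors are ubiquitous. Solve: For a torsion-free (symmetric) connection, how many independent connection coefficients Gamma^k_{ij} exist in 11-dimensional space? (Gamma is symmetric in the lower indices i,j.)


Christoffel symbols Gamma^k_{ij} are symmetric in i,j, so there are d * d(d+1)/2 independent symbols.
d = 11
d(d+1)/2 = 11 * 12 / 2 = 66
Total = 11 * 66 = 726

726


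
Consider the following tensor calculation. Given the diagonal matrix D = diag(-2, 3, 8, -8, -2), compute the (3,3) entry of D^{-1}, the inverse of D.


For a diagonal matrix, the inverse has entries (D^{-1})_{ii} = 1/d_{ii}.
The diagonal entries are: d_{11} = -2, d_{22} = 3, d_{33} = 8, d_{44} = -8, d_{55} = -2
We need (D^{-1})_{33} = 1/d_{33} = 1/8 = 1/8

1/8


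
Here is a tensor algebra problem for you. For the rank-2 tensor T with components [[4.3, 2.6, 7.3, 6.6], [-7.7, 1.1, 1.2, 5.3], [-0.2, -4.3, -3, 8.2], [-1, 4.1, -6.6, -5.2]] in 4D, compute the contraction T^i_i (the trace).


The contraction (trace) of a rank-2 tensor is the sum of its diagonal elements.
Diagonal entries: A[1,1] = 4.3, A[2,2] = 1.1, A[3,3] = -3, A[4,4] = -5.2
Tr(A) = 4.3 + 1.1 + -3 + -5.2 = -2.8

-2.8


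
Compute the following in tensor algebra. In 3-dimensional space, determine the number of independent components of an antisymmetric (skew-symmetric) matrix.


An antisymmetric rank-2 tensor satisfies A_{ij} = -A_{ji}, so diagonal entries are zero.
The independent components are the upper-triangular entries: C(n, 2) = n(n-1)/2.
n = 3
C(3, 2) = 3 * 2 / 2 = 6 / 2 = 3

3


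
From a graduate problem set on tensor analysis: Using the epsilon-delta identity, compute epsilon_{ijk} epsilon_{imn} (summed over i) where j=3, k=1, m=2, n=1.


Using the identity: epsilon_{ijk} epsilon_{imn} = delta_{jm} delta_{kn} - delta_{jn} delta_{km}.
delta_{32} = 0
delta_{11} = 1
delta_{31} = 0
delta_{12} = 0
Result = 0 * 1 - 0 * 0 = 0 - 0 = 0

0


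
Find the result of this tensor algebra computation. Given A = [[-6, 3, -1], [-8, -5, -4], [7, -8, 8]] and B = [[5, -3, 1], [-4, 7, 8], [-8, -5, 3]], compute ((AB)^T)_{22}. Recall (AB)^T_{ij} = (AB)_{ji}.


(AB)^T_{ij} = (AB)_{ji} = sum_k A_{jk} B_{ki}.
For i=2, j=2 we need (AB)_{22}:
A_{21} * B_{12} = -8 * -3 = 24
A_{22} * B_{22} = -5 * 7 = -35
A_{23} * B_{32} = -4 * -5 = 20
Sum = 24 + -35 + 20 = 9

9


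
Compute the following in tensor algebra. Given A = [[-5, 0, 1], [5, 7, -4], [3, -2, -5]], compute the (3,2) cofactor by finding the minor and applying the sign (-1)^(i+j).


To find cofactor C_{32}, delete row 3 and column 2.
The resulting 2x2 submatrix is: [[-5, 1], [5, -4]]
Minor M_{32} = -5*-4 - 1*5
  = 20 - 5 = 15
Sign = (-1)^(3+2) = (-1)^5 = -1
Cofactor C_{32} = -1 * 15 = -15

-15


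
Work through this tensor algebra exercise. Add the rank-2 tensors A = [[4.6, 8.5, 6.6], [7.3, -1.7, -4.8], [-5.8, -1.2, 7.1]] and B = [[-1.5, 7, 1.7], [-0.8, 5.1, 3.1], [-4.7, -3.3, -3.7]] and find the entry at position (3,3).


Tensor addition is component-wise: (A + B)_{ij} = A_{ij} + B_{ij}.
A_{33} = 7.1
B_{33} = -3.7
(A + B)_{33} = 7.1 + -3.7 = 3.4

3.4


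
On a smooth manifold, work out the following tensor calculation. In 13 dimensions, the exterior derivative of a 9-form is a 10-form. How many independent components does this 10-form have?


The exterior derivative of a p-form is a (p+1)-form.
Its number of independent components is C(n, p+1).
n = 13, p+1 = 10
C(13, 10) = 286

286


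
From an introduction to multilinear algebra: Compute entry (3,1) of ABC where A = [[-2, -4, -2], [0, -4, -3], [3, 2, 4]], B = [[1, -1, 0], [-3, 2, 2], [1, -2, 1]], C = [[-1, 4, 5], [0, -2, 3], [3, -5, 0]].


(ABC)_{31} = sum_m (AB)_{3m} C_{m1}. First compute row 3 of AB.
(AB)_{31} = 3*1 + 2*-3 + 4*1 = 1
(AB)_{32} = 3*-1 + 2*2 + 4*-2 = -7
(AB)_{33} = 3*0 + 2*2 + 4*1 = 8
Now contract with column 1 of C:
(AB)_{31} * C_{11} = 1 * -1 = -1
(AB)_{32} * C_{21} = -7 * 0 = 0
(AB)_{33} * C_{31} = 8 * 3 = 24
(ABC)_{31} = -1 + 0 + 24 = 23

23


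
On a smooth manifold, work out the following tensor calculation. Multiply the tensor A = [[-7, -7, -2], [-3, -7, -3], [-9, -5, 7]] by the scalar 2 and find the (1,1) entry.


Scalar multiplication: (cA)_{ij} = c * A_{ij}.
c = 2
A_{11} = -7
(cA)_{11} = 2 * -7 = -14

-14


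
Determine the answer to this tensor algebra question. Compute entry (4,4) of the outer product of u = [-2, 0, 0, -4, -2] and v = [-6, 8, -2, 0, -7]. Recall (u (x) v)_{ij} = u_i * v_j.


The outer product entry T_{ij} = u_i * v_j.
We need i=4, j=4.
u_4 = -4, v_4 = 0
T_{4,4} = -4 * 0 = 0

0


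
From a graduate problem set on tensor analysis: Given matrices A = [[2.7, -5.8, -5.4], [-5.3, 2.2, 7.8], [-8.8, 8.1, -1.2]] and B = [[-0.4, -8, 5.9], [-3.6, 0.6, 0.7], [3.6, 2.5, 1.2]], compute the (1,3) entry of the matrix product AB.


(AB)_{ij} = sum_k A_{ik} B_{kj}.
For i=1, j=3:
A_{11} * B_{13} = 2.7 * 5.9 = 15.93
A_{12} * B_{23} = -5.8 * 0.7 = -4.06
A_{13} * B_{33} = -5.4 * 1.2 = -6.48
Sum = 15.93 + -4.06 + -6.48 = 5.39

5.39


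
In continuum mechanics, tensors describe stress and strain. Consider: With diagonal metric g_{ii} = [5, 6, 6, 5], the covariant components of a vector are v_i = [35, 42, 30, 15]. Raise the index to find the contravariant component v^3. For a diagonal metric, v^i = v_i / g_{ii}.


To raise an index with a diagonal metric: v^i = v_i / g_{ii}.
For index 3: v_3 = 30, g_{33} = 6
v^3 = 30 / 6 = 5

5


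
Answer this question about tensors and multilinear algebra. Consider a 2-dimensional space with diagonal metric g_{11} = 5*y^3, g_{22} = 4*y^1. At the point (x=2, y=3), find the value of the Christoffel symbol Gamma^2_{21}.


For a diagonal metric, Gamma^k_{ij} = (1/2) g^{kk} (dg_{ik}/dx_j + dg_{jk}/dx_i - dg_{ij}/dx_k).
The metric is diagonal, so g_{ab} = 0 for a != b.
At the given point: g_{11} = 135, g_{22} = 12
g^{22} = 1/12
dg_{22}/dx_1 = dg_{22}/dx_1 = 0
dg_{12}/dx_2 = 0 (off-diagonal)
dg_{21}/dx_2 = 0 (off-diagonal)
Numerator = 0 + 0 - 0 = 0
Gamma^2_{21} = 0 / (2 * 12) = 0

0


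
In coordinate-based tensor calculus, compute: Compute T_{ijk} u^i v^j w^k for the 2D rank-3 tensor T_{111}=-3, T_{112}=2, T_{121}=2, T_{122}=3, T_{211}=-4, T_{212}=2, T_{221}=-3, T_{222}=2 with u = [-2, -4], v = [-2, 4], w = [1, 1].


S = sum over i,j,k of T_{ijk} u_i v_j w_k. Expanding all 8 terms:
T_{111}*u_1*v_1*w_1 = -3*-2*-2*1 = -12  (running total: -12)
T_{112}*u_1*v_1*w_2 = 2*-2*-2*1 = 8  (running total: -4)
T_{121}*u_1*v_2*w_1 = 2*-2*4*1 = -16  (running total: -20)
T_{122}*u_1*v_2*w_2 = 3*-2*4*1 = -24  (running total: -44)
T_{211}*u_2*v_1*w_1 = -4*-4*-2*1 = -32  (running total: -76)
T_{212}*u_2*v_1*w_2 = 2*-4*-2*1 = 16  (running total: -60)
T_{221}*u_2*v_2*w_1 = -3*-4*4*1 = 48  (running total: -12)
T_{222}*u_2*v_2*w_2 = 2*-4*4*1 = -32  (running total: -44)
S = -44

-44


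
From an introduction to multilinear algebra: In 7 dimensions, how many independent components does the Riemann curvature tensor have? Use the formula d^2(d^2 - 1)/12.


The Riemann tensor in d dimensions has d^2(d^2 - 1)/12 independent components.
d = 7, so d^2 = 49
d^2 - 1 = 48
d^2(d^2 - 1) = 49 * 48 = 2352
Divide by 12: 2352 / 12 = 196

196


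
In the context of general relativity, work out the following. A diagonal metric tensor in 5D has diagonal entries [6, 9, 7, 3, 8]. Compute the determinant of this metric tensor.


For a diagonal metric, the determinant is the product of diagonal entries.
Diagonal entries: 6, 9, 7, 3, 8
det(g) = 6 * 9 * 7 * 3 * 8 = 9072

9072


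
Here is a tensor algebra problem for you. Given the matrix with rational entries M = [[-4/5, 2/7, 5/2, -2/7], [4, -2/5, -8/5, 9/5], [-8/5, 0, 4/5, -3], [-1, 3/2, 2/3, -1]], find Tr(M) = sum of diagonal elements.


The trace is the sum of diagonal entries.
Diagonal: M[1,1] = -4/5, M[2,2] = -2/5, M[3,3] = 4/5, M[4,4] = -1
Tr(M) = -4/5 + -2/5 + 4/5 + -1
Computing step by step:
After adding M[1,1]: -4/5
After adding M[2,2]: -6/5
After adding M[3,3]: -2/5
After adding M[4,4]: -7/5
Tr(M) = -7/5

-7/5


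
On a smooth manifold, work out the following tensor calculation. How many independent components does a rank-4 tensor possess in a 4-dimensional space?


The number of components of a rank-r tensor in d dimensions is d^r.
Here d = 4 and r = 4.
4^4 = 256

256


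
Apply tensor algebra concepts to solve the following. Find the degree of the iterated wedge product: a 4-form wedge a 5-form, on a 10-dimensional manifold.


The degree of a wedge product is the sum of the degrees of the individual forms.
Degrees: 4, 5
Total degree = 4 + 5 = 9

9


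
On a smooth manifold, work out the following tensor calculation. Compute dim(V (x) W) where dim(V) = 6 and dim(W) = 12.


The dimension of a tensor product is the product of dimensions.
dim(V) = 6, dim(W) = 12
dim(V (x) W) = 6 * 12 = 72

72


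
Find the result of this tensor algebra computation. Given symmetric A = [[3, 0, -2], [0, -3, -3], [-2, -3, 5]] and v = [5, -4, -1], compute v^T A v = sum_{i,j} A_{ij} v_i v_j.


First compute Av:
(Av)_1 = 3*5 + 0*-4 + -2*-1 = 17
(Av)_2 = 0*5 + -3*-4 + -3*-1 = 15
(Av)_3 = -2*5 + -3*-4 + 5*-1 = -3
Av = [17, 15, -3]
Then v^T (Av) = 5*17 + -4*15 + -1*-3
= 85 + -60 + 3 = 28

28


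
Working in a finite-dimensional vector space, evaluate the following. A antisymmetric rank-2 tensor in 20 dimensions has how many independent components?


A antisymmetric rank-2 tensor in d dimensions has d(d-1)/2 independent components.
d = 20
d(d-1)/2 = 20 * 19 / 2 = 380 / 2 = 190

190


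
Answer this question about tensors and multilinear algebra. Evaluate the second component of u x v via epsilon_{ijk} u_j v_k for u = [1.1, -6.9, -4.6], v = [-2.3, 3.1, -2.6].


(u x v)_2 = sum_{j,k} epsilon_{2jk} u_j v_k. Only permutations of (1,2,3) contribute; the two non-zero terms are:
eps_{213} u_1 v_3 = -1 * 1.1 * -2.6 = 2.86
eps_{231} u_3 v_1 = 1 * -4.6 * -2.3 = 10.58
(u x v)_2 = 13.44

13.44


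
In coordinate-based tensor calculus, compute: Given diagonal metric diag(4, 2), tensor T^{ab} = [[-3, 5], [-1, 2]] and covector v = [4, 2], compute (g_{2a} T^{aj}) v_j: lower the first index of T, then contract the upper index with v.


Step 1: lower the first index. For a diagonal metric, g_{ia} T^{aj} = g_{ii} T^{ij} (no sum on i).
g_{22} = 2
S_2{}^1 = 2 * T^{21} = 2 * -1 = -2
S_2{}^2 = 2 * T^{22} = 2 * 2 = 4
Step 2: contract S_2{}^j with v_j.
S_2{}^1 * v_1 = -2 * 4 = -8
S_2{}^2 * v_2 = 4 * 2 = 8
Result = -8 + 8 = 0

0


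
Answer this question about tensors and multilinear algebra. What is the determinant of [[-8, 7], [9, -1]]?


For a 2x2 matrix [[a, b], [c, d]], det = a*d - b*c.
a = -8, b = 7, c = 9, d = -1
a*d = -8 * -1 = 8
b*c = 7 * 9 = 63
det = 8 - 63 = -55

-55


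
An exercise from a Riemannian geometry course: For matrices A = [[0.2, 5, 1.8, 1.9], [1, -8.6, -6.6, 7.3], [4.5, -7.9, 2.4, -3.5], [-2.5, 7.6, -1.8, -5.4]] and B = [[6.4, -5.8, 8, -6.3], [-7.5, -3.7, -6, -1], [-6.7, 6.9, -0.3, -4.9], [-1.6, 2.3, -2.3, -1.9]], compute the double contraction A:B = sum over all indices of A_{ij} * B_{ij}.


A:B = sum over all i,j of A_{ij} * B_{ij}.
Row 1: 0.2*6.4=1.28, 5*-5.8=-29, 1.8*8=14.4, 1.9*-6.3=-11.97 => row sum = -25.29
Row 2: 1*-7.5=-7.5, -8.6*-3.7=31.82, -6.6*-6=39.6, 7.3*-1=-7.3 => row sum = 56.62
Row 3: 4.5*-6.7=-30.15, -7.9*6.9=-54.51, 2.4*-0.3=-0.72, -3.5*-4.9=17.15 => row sum = -68.23
Row 4: -2.5*-1.6=4, 7.6*2.3=17.48, -1.8*-2.3=4.14, -5.4*-1.9=10.26 => row sum = 35.88
Total = -25.29 + 56.62 + -68.23 + 35.88 = -1.02

-1.02


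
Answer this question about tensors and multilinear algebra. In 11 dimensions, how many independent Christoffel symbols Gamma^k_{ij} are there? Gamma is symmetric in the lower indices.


Christoffel symbols Gamma^k_{ij} are symmetric in i,j, so there are d * d(d+1)/2 independent symbols.
d = 11
d(d+1)/2 = 11 * 12 / 2 = 66
Total = 11 * 66 = 726

726


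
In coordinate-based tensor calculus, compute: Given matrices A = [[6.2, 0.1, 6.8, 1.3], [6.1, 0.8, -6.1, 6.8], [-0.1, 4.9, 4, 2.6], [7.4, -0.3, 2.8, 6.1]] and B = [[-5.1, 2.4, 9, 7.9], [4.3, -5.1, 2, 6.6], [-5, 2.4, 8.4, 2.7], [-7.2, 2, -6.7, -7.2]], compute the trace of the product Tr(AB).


Tr(AB) = sum_i (AB)_{ii} where (AB)_{ii} = sum_k A_{ik} B_{ki}.
(AB)_{11} = 6.2*-5.1 + 0.1*4.3 + 6.8*-5 + 1.3*-7.2 = -74.55
(AB)_{22} = 6.1*2.4 + 0.8*-5.1 + -6.1*2.4 + 6.8*2 = 9.52
(AB)_{33} = -0.1*9 + 4.9*2 + 4*8.4 + 2.6*-6.7 = 25.08
(AB)_{44} = 7.4*7.9 + -0.3*6.6 + 2.8*2.7 + 6.1*-7.2 = 20.12
Tr(AB) = -74.55 + 9.52 + 25.08 + 20.12 = -19.83

-19.83


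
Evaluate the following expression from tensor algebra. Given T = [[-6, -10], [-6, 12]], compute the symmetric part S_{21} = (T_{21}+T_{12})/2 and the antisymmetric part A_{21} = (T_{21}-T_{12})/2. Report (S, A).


T_{21} = -6
T_{12} = -10
S_{21} = (-6 + -10)/2 = -16/2 = -8
A_{21} = (-6 - -10)/2 = 4/2 = 2
Check: S + A = -8 + 2 = -6 = T_{21}.

(-8, 2)


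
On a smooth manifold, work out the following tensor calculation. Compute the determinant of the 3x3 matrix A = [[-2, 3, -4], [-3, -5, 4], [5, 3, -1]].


Expanding along the first row, det(A) = a11*M_11 - a12*M_12 + a13*M_13, where M_1j is the (1,j) minor.
Minor M_11 = -5*-1 - 4*3 = -7
Minor M_12 = -3*-1 - 4*5 = -17
Minor M_13 = -3*3 - -5*5 = 16
det = -2*(-7) - 3*(-17) + -4*(16)
    = 14 - -51 + -64
    = 1

1


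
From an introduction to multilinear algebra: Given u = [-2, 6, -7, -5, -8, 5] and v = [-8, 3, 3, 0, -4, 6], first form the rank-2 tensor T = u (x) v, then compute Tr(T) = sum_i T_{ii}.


The outer product gives T_{ij} = u_i v_j.
The trace (contraction) is Tr(T) = sum_i T_{ii} = sum_i u_i v_i.
Diagonal entries:
T_{11} = u_1 * v_1 = -2 * -8 = 16
T_{22} = u_2 * v_2 = 6 * 3 = 18
T_{33} = u_3 * v_3 = -7 * 3 = -21
T_{44} = u_4 * v_4 = -5 * 0 = 0
T_{55} = u_5 * v_5 = -8 * -4 = 32
T_{66} = u_6 * v_6 = 5 * 6 = 30
Tr(T) = 16 + 18 + -21 + 0 + 32 + 30 = 75

75


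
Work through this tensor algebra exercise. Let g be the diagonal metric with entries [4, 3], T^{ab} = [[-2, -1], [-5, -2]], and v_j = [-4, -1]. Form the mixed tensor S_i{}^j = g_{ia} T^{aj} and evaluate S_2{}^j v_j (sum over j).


Step 1: lower the first index. For a diagonal metric, g_{ia} T^{aj} = g_{ii} T^{ij} (no sum on i).
g_{22} = 3
S_2{}^1 = 3 * T^{21} = 3 * -5 = -15
S_2{}^2 = 3 * T^{22} = 3 * -2 = -6
Step 2: contract S_2{}^j with v_j.
S_2{}^1 * v_1 = -15 * -4 = 60
S_2{}^2 * v_2 = -6 * -1 = 6
Result = 60 + 6 = 66

66


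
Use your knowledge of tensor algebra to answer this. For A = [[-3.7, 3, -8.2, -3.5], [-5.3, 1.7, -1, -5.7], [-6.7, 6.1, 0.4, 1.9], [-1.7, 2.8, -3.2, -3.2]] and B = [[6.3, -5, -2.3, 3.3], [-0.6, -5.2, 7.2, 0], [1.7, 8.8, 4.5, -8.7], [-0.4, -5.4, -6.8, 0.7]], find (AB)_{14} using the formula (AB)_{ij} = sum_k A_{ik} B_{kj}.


(AB)_{ij} = sum_k A_{ik} B_{kj}.
For i=1, j=4:
A_{11} * B_{14} = -3.7 * 3.3 = -12.21
A_{12} * B_{24} = 3 * 0 = 0
A_{13} * B_{34} = -8.2 * -8.7 = 71.34
A_{14} * B_{44} = -3.5 * 0.7 = -2.45
Sum = -12.21 + 0 + 71.34 + -2.45 = 56.68

56.68


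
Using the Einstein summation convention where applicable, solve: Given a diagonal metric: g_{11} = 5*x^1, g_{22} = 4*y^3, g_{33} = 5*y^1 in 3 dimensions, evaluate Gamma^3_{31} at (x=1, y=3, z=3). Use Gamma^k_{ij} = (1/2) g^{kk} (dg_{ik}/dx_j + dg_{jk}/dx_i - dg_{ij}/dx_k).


For a diagonal metric, Gamma^k_{ij} = (1/2) g^{kk} (dg_{ik}/dx_j + dg_{jk}/dx_i - dg_{ij}/dx_k).
The metric is diagonal, so g_{ab} = 0 for a != b.
At the given point: g_{11} = 5, g_{22} = 108, g_{33} = 15
g^{33} = 1/15
dg_{33}/dx_1 = dg_{33}/dx_1 = 0
dg_{13}/dx_3 = 0 (off-diagonal)
dg_{31}/dx_3 = 0 (off-diagonal)
Numerator = 0 + 0 - 0 = 0
Gamma^3_{31} = 0 / (2 * 15) = 0

0


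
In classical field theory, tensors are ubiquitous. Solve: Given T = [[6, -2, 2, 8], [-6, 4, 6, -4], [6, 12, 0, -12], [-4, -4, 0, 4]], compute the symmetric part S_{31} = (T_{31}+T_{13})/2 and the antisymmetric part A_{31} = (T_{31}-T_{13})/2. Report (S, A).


T_{31} = 6
T_{13} = 2
S_{31} = (6 + 2)/2 = 8/2 = 4
A_{31} = (6 - 2)/2 = 4/2 = 2
Check: S + A = 4 + 2 = 6 = T_{31}.

(4, 2)


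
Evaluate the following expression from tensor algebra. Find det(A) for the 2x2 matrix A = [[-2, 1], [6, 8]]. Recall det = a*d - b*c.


For a 2x2 matrix [[a, b], [c, d]], det = a*d - b*c.
a = -2, b = 1, c = 6, d = 8
a*d = -2 * 8 = -16
b*c = 1 * 6 = 6
det = -16 - 6 = -22

-22


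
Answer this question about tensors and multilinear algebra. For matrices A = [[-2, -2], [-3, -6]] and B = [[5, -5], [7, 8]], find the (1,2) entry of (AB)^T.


(AB)^T_{ij} = (AB)_{ji} = sum_k A_{jk} B_{ki}.
For i=1, j=2 we need (AB)_{21}:
A_{21} * B_{11} = -3 * 5 = -15
A_{22} * B_{21} = -6 * 7 = -42
Sum = -15 + -42 = -57

-57


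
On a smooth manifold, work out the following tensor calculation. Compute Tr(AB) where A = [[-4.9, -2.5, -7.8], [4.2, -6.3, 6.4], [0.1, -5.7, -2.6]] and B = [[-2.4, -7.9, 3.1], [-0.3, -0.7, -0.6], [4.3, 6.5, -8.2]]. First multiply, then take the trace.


Tr(AB) = sum_i (AB)_{ii} where (AB)_{ii} = sum_k A_{ik} B_{ki}.
(AB)_{11} = -4.9*-2.4 + -2.5*-0.3 + -7.8*4.3 = -21.03
(AB)_{22} = 4.2*-7.9 + -6.3*-0.7 + 6.4*6.5 = 12.83
(AB)_{33} = 0.1*3.1 + -5.7*-0.6 + -2.6*-8.2 = 25.05
Tr(AB) = -21.03 + 12.83 + 25.05 = 16.85

16.85


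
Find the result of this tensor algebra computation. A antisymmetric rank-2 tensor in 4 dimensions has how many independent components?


A antisymmetric rank-2 tensor in d dimensions has d(d-1)/2 independent components.
d = 4
d(d-1)/2 = 4 * 3 / 2 = 12 / 2 = 6

6


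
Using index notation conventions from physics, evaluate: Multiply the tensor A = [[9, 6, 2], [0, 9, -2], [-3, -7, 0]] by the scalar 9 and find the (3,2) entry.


Scalar multiplication: (cA)_{ij} = c * A_{ij}.
c = 9
A_{32} = -7
(cA)_{32} = 9 * -7 = -63

-63


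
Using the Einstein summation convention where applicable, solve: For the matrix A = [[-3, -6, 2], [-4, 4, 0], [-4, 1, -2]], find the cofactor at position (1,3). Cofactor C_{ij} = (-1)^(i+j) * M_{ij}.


To find cofactor C_{13}, delete row 1 and column 3.
The resulting 2x2 submatrix is: [[-4, 4], [-4, 1]]
Minor M_{13} = -4*1 - 4*-4
  = -4 - -16 = 12
Sign = (-1)^(1+3) = (-1)^4 = 1
Cofactor C_{13} = 1 * 12 = 12

12


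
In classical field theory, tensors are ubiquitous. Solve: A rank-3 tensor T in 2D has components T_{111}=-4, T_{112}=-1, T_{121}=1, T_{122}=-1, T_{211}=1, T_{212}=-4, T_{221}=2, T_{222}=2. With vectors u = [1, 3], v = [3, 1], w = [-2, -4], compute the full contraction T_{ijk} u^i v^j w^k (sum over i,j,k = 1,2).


S = sum over i,j,k of T_{ijk} u_i v_j w_k. Expanding all 8 terms:
T_{111}*u_1*v_1*w_1 = -4*1*3*-2 = 24  (running total: 24)
T_{112}*u_1*v_1*w_2 = -1*1*3*-4 = 12  (running total: 36)
T_{121}*u_1*v_2*w_1 = 1*1*1*-2 = -2  (running total: 34)
T_{122}*u_1*v_2*w_2 = -1*1*1*-4 = 4  (running total: 38)
T_{211}*u_2*v_1*w_1 = 1*3*3*-2 = -18  (running total: 20)
T_{212}*u_2*v_1*w_2 = -4*3*3*-4 = 144  (running total: 164)
T_{221}*u_2*v_2*w_1 = 2*3*1*-2 = -12  (running total: 152)
T_{222}*u_2*v_2*w_2 = 2*3*1*-4 = -24  (running total: 128)
S = 128

128


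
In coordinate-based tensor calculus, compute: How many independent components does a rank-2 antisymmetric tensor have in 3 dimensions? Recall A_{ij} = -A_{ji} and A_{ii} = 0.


An antisymmetric rank-2 tensor satisfies A_{ij} = -A_{ji}, so diagonal entries are zero.
The independent components are the upper-triangular entries: C(n, 2) = n(n-1)/2.
n = 3
C(3, 2) = 3 * 2 / 2 = 6 / 2 = 3

3


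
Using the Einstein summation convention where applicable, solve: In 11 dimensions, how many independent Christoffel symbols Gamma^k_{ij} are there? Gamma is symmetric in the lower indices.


Christoffel symbols Gamma^k_{ij} are symmetric in i,j, so there are d * d(d+1)/2 independent symbols.
d = 11
d(d+1)/2 = 11 * 12 / 2 = 66
Total = 11 * 66 = 726

726


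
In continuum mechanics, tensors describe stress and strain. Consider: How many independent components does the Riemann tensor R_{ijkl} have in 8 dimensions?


The Riemann tensor in d dimensions has d^2(d^2 - 1)/12 independent components.
d = 8, so d^2 = 64
d^2 - 1 = 63
d^2(d^2 - 1) = 64 * 63 = 4032
Divide by 12: 4032 / 12 = 336

336


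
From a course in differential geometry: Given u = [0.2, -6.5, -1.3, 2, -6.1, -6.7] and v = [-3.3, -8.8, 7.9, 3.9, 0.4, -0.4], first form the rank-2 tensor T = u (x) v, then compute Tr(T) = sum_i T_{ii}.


The outer product gives T_{ij} = u_i v_j.
The trace (contraction) is Tr(T) = sum_i T_{ii} = sum_i u_i v_i.
Diagonal entries:
T_{11} = u_1 * v_1 = 0.2 * -3.3 = -0.66
T_{22} = u_2 * v_2 = -6.5 * -8.8 = 57.2
T_{33} = u_3 * v_3 = -1.3 * 7.9 = -10.27
T_{44} = u_4 * v_4 = 2 * 3.9 = 7.8
T_{55} = u_5 * v_5 = -6.1 * 0.4 = -2.44
T_{66} = u_6 * v_6 = -6.7 * -0.4 = 2.68
Tr(T) = -0.66 + 57.2 + -10.27 + 7.8 + -2.44 + 2.68 = 54.31

54.31


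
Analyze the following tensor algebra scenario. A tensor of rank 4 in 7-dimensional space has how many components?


The number of components of a rank-r tensor in d dimensions is d^r.
Here d = 7 and r = 4.
7^4 = 2401

2401


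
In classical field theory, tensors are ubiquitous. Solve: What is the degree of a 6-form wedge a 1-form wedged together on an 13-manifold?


The degree of a wedge product is the sum of the degrees of the individual forms.
Degrees: 6, 1
Total degree = 6 + 1 = 7

7


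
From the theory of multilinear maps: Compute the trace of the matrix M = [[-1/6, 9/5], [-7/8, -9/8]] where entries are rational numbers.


The trace is the sum of diagonal entries.
Diagonal: M[1,1] = -1/6, M[2,2] = -9/8
Tr(M) = -1/6 + -9/8
Computing step by step:
After adding M[1,1]: -1/6
After adding M[2,2]: -31/24
Tr(M) = -31/24

-31/24


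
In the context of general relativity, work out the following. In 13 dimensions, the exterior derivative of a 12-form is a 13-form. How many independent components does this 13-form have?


The exterior derivative of a p-form is a (p+1)-form.
Its number of independent components is C(n, p+1).
n = 13, p+1 = 13
C(13, 13) = 1

1


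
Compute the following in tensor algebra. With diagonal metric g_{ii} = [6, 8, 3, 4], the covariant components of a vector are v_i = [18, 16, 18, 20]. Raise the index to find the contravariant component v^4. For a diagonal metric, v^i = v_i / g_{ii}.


To raise an index with a diagonal metric: v^i = v_i / g_{ii}.
For index 4: v_4 = 20, g_{44} = 4
v^4 = 20 / 4 = 5

5


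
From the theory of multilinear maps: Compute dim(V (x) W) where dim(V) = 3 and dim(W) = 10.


The dimension of a tensor product is the product of dimensions.
dim(V) = 3, dim(W) = 10
dim(V (x) W) = 3 * 10 = 30

30


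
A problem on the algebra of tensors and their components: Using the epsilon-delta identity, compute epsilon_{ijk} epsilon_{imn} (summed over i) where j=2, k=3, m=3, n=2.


Using the identity: epsilon_{ijk} epsilon_{imn} = delta_{jm} delta_{kn} - delta_{jn} delta_{km}.
delta_{23} = 0
delta_{32} = 0
delta_{22} = 1
delta_{33} = 1
Result = 0 * 0 - 1 * 1 = 0 - 1 = -1

-1


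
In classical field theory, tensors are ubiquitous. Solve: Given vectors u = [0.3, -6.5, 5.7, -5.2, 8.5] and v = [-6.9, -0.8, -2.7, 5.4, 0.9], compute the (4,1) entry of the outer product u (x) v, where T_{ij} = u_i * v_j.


The outer product entry T_{ij} = u_i * v_j.
We need i=4, j=1.
u_4 = -5.2, v_1 = -6.9
T_{4,1} = -5.2 * -6.9 = 35.88

35.88


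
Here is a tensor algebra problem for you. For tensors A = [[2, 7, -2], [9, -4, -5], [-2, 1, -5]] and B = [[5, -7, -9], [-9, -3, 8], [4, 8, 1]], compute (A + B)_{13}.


Tensor addition is component-wise: (A + B)_{ij} = A_{ij} + B_{ij}.
A_{13} = -2
B_{13} = -9
(A + B)_{13} = -2 + -9 = -11

-11


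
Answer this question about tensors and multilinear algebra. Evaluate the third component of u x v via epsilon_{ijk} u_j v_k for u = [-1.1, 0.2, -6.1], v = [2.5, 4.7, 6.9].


(u x v)_3 = sum_{j,k} epsilon_{3jk} u_j v_k. Only permutations of (1,2,3) contribute; the two non-zero terms are:
eps_{312} u_1 v_2 = 1 * -1.1 * 4.7 = -5.17
eps_{321} u_2 v_1 = -1 * 0.2 * 2.5 = -0.5
(u x v)_3 = -5.67

-5.67


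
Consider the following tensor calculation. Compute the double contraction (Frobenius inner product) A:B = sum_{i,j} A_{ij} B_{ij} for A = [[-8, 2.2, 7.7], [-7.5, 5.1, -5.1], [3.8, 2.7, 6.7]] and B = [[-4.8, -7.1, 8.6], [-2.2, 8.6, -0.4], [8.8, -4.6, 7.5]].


A:B = sum over all i,j of A_{ij} * B_{ij}.
Row 1: -8*-4.8=38.4, 2.2*-7.1=-15.62, 7.7*8.6=66.22 => row sum = 89
Row 2: -7.5*-2.2=16.5, 5.1*8.6=43.86, -5.1*-0.4=2.04 => row sum = 62.4
Row 3: 3.8*8.8=33.44, 2.7*-4.6=-12.42, 6.7*7.5=50.25 => row sum = 71.27
Total = 89 + 62.4 + 71.27 = 222.67

222.67


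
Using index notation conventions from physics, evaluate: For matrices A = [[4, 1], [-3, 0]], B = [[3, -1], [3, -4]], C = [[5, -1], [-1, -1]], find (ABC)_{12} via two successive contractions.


(ABC)_{12} = sum_m (AB)_{1m} C_{m2}. First compute row 1 of AB.
(AB)_{11} = 4*3 + 1*3 = 15
(AB)_{12} = 4*-1 + 1*-4 = -8
Now contract with column 2 of C:
(AB)_{11} * C_{12} = 15 * -1 = -15
(AB)_{12} * C_{22} = -8 * -1 = 8
(ABC)_{12} = -15 + 8 = -7

-7
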